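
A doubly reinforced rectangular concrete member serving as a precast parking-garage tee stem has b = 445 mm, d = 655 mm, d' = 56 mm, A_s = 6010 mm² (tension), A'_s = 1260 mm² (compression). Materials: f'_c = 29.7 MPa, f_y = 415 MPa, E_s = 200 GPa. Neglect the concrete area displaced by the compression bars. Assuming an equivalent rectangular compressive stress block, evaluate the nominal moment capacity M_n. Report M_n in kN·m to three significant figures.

M_n ≈ 1430 kN·m

Assume both tension and compression steel yield.
Net tension couple steel: A_s − A'_s = 4750 mm².
a = (A_s − A'_s) f_y / (0.85 f'_c b) = 1971250/(0.85 × 29.7 × 445) = 175.47 mm.
c = a/β₁ = 175.47/0.838 = 209.39 mm; ε'_s = 0.003(c − d')/c = 0.0022 ≥ f_y/E_s = 0.0021, so compression steel does yield.
M_n = (A_s − A'_s) f_y (d − a/2) + A'_s f_y (d − d') = [1971250 × (655 − 87.735) + 522900 × (655 − 56)] × 10⁻⁶ = 1118.22 + 313.22 = 1431.44 kN·m.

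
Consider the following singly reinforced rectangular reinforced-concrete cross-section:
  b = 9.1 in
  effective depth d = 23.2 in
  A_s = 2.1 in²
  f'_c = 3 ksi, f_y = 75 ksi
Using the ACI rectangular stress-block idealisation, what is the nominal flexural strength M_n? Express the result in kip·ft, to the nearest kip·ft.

M_n ≈ 260 kip·ft

T = A_s f_y = 2.1 × 75 = 157.5 kips.
a = T/(0.85 f'_c b) = 157.5/(0.85 × 3 × 9.1) = 6.787 in.
M_n = T(d − a/2) = 157.5 × (23.2 − 3.3935) = 3119.5 kip·in = 3119.5/12 = 259.96 kip·ft.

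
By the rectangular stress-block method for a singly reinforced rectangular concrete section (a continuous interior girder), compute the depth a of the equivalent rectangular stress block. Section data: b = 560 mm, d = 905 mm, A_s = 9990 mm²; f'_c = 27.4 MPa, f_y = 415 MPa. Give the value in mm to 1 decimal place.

a ≈ 317.9 mm

T = A_s f_y = 9990 × 415 = 4145850 N = 4145.85 kN.
Setting C = 0.85 f'_c a b equal to T: a = 4145850/(0.85 × 27.4 × 560) = 317.9 mm.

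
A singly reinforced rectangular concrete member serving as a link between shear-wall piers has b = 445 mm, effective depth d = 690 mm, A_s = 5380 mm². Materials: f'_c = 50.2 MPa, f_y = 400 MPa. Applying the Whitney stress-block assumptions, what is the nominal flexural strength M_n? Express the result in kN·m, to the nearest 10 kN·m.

M_n ≈ 1360 kN·m

T = A_s f_y = 5380 × 400 = 2152000 N = 2152 kN.
From C = T: a = T/(0.85 f'_c b) = 2152000/(0.85 × 50.2 × 445) = 113.33 mm.
M_n = T(d − a/2) = 2152 kN × (690 − 56.665) mm = 1362.94 kN·m.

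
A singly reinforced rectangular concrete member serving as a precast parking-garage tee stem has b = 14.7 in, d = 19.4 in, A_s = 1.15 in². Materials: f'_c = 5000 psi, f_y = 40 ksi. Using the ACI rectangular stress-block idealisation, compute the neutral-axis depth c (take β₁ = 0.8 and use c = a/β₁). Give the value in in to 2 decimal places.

T = A_s f_y = 1.15 × 40 = 46 kips.
a = T/(0.85 f'_c b) = 46/(0.85 × 5 × 14.7) = 0.7363 in.
With β₁ = 0.8, c = a/β₁ = 0.7363/0.8 = 0.92 in.

c ≈ 0.92 in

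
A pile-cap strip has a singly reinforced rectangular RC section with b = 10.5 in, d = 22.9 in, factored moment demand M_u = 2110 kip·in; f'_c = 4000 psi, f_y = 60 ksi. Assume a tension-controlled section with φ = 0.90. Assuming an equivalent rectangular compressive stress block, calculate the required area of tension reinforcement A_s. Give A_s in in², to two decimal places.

A_s ≈ 1.83 in²

M_n = M_u/φ = 2110/0.90 = 2344.44 kip·in.
From M_n = 0.85 f'_c a b (d − a/2):
a = d − √(d² − 2M_n/(0.85 f'_c b)) = 22.9 − √(22.9² − 2 × 2344.44/(0.85 × 4 × 10.5)) = 3.074 in.
A_s = 0.85 f'_c a b / f_y = 0.85 × 4 × 3.074 × 10.5 / 60 = 1.829 in².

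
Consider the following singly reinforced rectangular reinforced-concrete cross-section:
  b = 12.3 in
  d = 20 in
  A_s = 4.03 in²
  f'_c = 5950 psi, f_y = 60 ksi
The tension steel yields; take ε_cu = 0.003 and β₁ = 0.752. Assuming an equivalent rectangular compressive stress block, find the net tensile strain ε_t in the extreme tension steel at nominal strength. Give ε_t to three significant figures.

a = A_s f_y/(0.85 f'_c b) = 3.887 in.
β₁ = 0.752, so c = a/β₁ = 3.887/0.752 = 5.169 in.
From the linear strain diagram with ε_cu = 0.003: ε_t = 0.003 (d − c)/c = 0.003 × (20 − 5.169)/5.169 = 0.00861.
Since ε_t ≥ 0.005, the section is tension-controlled.

ε_t ≈ 0.00861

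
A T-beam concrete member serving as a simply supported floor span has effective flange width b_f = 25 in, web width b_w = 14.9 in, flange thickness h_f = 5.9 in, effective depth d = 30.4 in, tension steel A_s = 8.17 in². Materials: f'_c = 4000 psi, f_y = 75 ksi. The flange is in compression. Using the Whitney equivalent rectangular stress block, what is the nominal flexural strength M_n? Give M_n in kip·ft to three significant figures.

Tension: T = A_s f_y = 8.17 × 75 = 612.75 kips.
Try a within the flange: a = T/(0.85 f'_c b_f) = 612.75/(0.85 × 4 × 25) = 7.209 in.
a = 7.209 > h_f = 5.9 in: the block extends into the web. Split into flange-overhang and web parts.
C_f = 0.85 f'_c (b_f − b_w) h_f = 0.85 × 4 × (25 − 14.9) × 5.9 = 202.6 kips.
Remaining web compression depth: a_w = (T − C_f)/(0.85 f'_c b_w) = (612.75 − 202.6)/(0.85 × 4 × 14.9) = 8.096 in.
M_n = C_f(d − h_f/2) + (T − C_f)(d − a_w/2) = 202.6 × (30.4 − 2.95) + 410.15 × (30.4 − 4.048) = 5561.4 + 10808.3 = 16369.7 kip·in.
M_n = 16369.7/12 = 1364.14 kip·ft.

M_n ≈ 1360 kip·ft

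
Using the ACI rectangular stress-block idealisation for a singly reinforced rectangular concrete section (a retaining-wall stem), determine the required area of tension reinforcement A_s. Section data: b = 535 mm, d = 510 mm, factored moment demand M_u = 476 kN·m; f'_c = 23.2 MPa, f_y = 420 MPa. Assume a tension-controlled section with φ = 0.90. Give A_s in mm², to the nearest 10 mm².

M_n = M_u/φ = 476/0.90 = 528.889 kN·m.
With M_n = 0.85 f'_c a b (d − a/2), solve the quadratic for a:
a = d − √(d² − 2M_n/(0.85 f'_c b)) = 510 − √(510² − 2 × 528.889×10⁶/(0.85 × 23.2 × 535)) = 110.20 mm.
A_s = 0.85 f'_c a b / f_y = 0.85 × 23.2 × 110.20 × 535 / 420 = 2768.2 mm².

A_s ≈ 2770 mm²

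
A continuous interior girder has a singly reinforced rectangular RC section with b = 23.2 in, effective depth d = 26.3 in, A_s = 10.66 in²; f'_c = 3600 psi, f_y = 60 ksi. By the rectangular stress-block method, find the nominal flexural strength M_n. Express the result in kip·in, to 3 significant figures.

M_n ≈ 13900 kip·in

T = A_s f_y = 10.66 × 60 = 639.6 kips.
a = T/(0.85 f'_c b) = 639.6/(0.85 × 3.6 × 23.2) = 9.009 in.
M_n = T(d − a/2) = 639.6 × (26.3 − 4.5045) = 13940.4 kip·in.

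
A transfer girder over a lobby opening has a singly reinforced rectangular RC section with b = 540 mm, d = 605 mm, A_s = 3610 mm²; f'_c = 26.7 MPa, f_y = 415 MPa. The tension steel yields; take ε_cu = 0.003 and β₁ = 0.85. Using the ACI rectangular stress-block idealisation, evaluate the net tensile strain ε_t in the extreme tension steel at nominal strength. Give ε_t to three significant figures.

ε_t ≈ 0.00962

a = A_s f_y/(0.85 f'_c b) = 122.25 mm.
β₁ = 0.85, so c = a/β₁ = 122.25/0.85 = 143.82 mm.
From the linear strain diagram with ε_cu = 0.003: ε_t = 0.003 (d − c)/c = 0.003 × (605 − 143.82)/143.82 = 0.00962.
Since ε_t ≥ 0.005, the section is tension-controlled.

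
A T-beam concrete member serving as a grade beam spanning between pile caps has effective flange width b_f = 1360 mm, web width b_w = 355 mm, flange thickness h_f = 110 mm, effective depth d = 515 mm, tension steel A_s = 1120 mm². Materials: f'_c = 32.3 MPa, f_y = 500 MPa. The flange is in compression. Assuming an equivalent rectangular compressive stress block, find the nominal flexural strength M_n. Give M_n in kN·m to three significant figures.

M_n ≈ 284 kN·m

Tension: T = A_s f_y = 1120 × 500 = 560000 N.
Try a within the flange: a = T/(0.85 f'_c b_f) = 560000/(0.85 × 32.3 × 1360) = 15.00 mm.
Since a = 15.00 ≤ h_f = 110 mm, the stress block lies entirely in the flange; analyse as a rectangular beam of width b_f.
M_n = T(d − a/2) = 560000 × (515 − 7.5) = 284.20 × 10⁶ N·mm.
M_n = 284.20 kN·m.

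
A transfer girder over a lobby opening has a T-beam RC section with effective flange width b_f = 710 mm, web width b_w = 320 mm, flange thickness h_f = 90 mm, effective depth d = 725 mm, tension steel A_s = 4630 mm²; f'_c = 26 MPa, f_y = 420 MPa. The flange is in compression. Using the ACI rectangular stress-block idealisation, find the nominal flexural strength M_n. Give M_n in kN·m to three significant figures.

Tension: T = A_s f_y = 4630 × 420 = 1944600 N.
Try a within the flange: a = T/(0.85 f'_c b_f) = 1944600/(0.85 × 26 × 710) = 123.93 mm.
a = 123.93 > h_f = 90 mm: the block extends into the web. Split into flange-overhang and web parts.
C_f = 0.85 f'_c (b_f − b_w) h_f = 0.85 × 26 × (710 − 320) × 90 = 775710 N.
Remaining web compression depth: a_w = (T − C_f)/(0.85 f'_c b_w) = (1944600 − 775710)/(0.85 × 26 × 320) = 165.28 mm.
M_n = C_f(d − h_f/2) + (T − C_f)(d − a_w/2) = 775710 × (725 − 45) + 1168890 × (725 − 82.64) = 527.48 + 750.85 = 1278.33 × 10⁶ N·mm.
M_n = 1278.33 kN·m.

M_n ≈ 1280 kN·m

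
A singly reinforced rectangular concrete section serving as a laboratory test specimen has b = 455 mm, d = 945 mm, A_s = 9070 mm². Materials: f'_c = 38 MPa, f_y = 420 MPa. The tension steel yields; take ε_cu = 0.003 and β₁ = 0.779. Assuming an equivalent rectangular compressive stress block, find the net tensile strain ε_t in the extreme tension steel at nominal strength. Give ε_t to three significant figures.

a = A_s f_y/(0.85 f'_c b) = 259.20 mm.
β₁ = 0.779, so c = a/β₁ = 259.20/0.779 = 332.73 mm.
From the linear strain diagram with ε_cu = 0.003: ε_t = 0.003 (d − c)/c = 0.003 × (945 − 332.73)/332.73 = 0.00552.
Since ε_t ≥ 0.005, the section is tension-controlled.

ε_t ≈ 0.00552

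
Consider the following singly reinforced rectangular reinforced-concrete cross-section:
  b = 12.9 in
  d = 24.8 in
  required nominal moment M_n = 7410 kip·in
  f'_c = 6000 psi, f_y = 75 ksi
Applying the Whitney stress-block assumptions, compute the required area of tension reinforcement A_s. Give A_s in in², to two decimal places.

From M_n = 0.85 f'_c a b (d − a/2):
a = d − √(d² − 2M_n/(0.85 f'_c b)) = 24.8 − √(24.8² − 2 × 7410/(0.85 × 6 × 12.9)) = 5.057 in.
A_s = 0.85 f'_c a b / f_y = 0.85 × 6 × 5.057 × 12.9 / 75 = 4.436 in².

A_s ≈ 4.44 in²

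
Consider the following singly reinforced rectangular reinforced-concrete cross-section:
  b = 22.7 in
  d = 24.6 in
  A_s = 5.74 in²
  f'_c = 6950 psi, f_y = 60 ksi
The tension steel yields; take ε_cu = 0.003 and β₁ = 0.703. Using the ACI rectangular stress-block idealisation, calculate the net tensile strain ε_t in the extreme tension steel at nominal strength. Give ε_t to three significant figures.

ε_t ≈ 0.0172

a = A_s f_y/(0.85 f'_c b) = 2.568 in.
β₁ = 0.703, so c = a/β₁ = 2.568/0.703 = 3.653 in.
From the linear strain diagram with ε_cu = 0.003: ε_t = 0.003 (d − c)/c = 0.003 × (24.6 − 3.653)/3.653 = 0.0172.
Since ε_t ≥ 0.005, the section is tension-controlled.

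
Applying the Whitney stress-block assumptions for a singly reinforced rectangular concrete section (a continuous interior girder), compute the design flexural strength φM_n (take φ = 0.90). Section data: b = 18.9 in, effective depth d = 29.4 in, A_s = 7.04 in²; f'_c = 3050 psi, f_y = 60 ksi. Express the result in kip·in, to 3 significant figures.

T = A_s f_y = 7.04 × 60 = 422.4 kips.
a = T/(0.85 f'_c b) = 422.4/(0.85 × 3.05 × 18.9) = 8.621 in.
M_n = T(d − a/2) = 422.4 × (29.4 − 4.3105) = 10597.8 kip·in.
φM_n = 0.90 × 10597.8 = 9538.0 kip·in.

φM_n ≈ 9540 kip·in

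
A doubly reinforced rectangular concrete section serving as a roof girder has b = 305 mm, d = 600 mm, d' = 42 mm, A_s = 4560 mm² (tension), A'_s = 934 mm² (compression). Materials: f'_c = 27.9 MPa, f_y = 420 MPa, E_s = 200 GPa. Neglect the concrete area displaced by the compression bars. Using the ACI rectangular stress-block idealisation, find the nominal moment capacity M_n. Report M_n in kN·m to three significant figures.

Assume both tension and compression steel yield.
Net tension couple steel: A_s − A'_s = 3626 mm².
a = (A_s − A'_s) f_y / (0.85 f'_c b) = 1522920/(0.85 × 27.9 × 305) = 210.55 mm.
c = a/β₁ = 210.55/0.85 = 247.71 mm; ε'_s = 0.003(c − d')/c = 0.0025 ≥ f_y/E_s = 0.0021, so compression steel does yield.
M_n = (A_s − A'_s) f_y (d − a/2) + A'_s f_y (d − d') = [1522920 × (600 − 105.275) + 392280 × (600 − 42)] × 10⁻⁶ = 753.43 + 218.89 = 972.32 kN·m.

M_n ≈ 972 kN·m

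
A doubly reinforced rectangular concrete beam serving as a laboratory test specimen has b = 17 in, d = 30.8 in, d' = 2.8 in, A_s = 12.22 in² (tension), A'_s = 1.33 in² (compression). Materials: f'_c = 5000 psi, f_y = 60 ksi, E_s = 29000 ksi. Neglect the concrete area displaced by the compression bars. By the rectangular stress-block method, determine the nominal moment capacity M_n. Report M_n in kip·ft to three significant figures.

M_n ≈ 1620 kip·ft

Assume both steels yield.
a = (A_s − A'_s) f_y/(0.85 f'_c b) = (12.22 − 1.33) × 60/(0.85 × 5 × 17) = 9.044 in.
c = a/β₁ = 9.044/0.8 = 11.305 in; ε'_s = 0.003(c − d')/c = 0.0023 ≥ ε_y = 0.0021, so the compression steel yields.
M_n = (A_s − A'_s) f_y (d − a/2) + A'_s f_y (d − d') = 653.4 × (30.8 − 4.522) + 79.8 × (30.8 − 2.8) = 17170.0 + 2234.4 = 19404.4 kip·in = 19404.4/12 = 1617.03 kip·ft.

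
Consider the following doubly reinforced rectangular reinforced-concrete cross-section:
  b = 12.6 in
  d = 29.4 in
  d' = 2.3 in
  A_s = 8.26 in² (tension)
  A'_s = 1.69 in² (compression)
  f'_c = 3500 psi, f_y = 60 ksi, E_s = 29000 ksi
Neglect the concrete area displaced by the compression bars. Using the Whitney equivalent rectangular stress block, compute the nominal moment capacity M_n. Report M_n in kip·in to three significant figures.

M_n ≈ 12300 kip·in

Assume both steels yield.
a = (A_s − A'_s) f_y/(0.85 f'_c b) = (8.26 − 1.69) × 60/(0.85 × 3.5 × 12.6) = 10.516 in.
c = a/β₁ = 10.516/0.85 = 12.372 in; ε'_s = 0.003(c − d')/c = 0.0024 ≥ ε_y = 0.0021, so the compression steel yields.
M_n = (A_s − A'_s) f_y (d − a/2) + A'_s f_y (d − d') = 394.2 × (29.4 − 5.258) + 101.4 × (29.4 − 2.3) = 9516.8 + 2747.9 = 12264.7 kip·in.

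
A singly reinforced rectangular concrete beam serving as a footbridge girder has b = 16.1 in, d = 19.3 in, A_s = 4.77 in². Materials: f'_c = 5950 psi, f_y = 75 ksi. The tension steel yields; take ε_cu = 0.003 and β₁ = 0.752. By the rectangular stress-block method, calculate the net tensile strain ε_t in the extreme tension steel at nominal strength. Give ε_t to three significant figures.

a = A_s f_y/(0.85 f'_c b) = 4.394 in.
β₁ = 0.752, so c = a/β₁ = 4.394/0.752 = 5.843 in.
From the linear strain diagram with ε_cu = 0.003: ε_t = 0.003 (d − c)/c = 0.003 × (19.3 − 5.843)/5.843 = 0.00691.
Since ε_t ≥ 0.005, the section is tension-controlled.

ε_t ≈ 0.00691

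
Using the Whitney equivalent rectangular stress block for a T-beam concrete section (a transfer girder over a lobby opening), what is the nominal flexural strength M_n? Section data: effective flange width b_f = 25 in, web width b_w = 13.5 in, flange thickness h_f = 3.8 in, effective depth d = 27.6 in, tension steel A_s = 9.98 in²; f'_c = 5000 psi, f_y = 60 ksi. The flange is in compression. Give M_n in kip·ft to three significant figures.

Tension: T = A_s f_y = 9.98 × 60 = 598.8 kips.
Try a within the flange: a = T/(0.85 f'_c b_f) = 598.8/(0.85 × 5 × 25) = 5.636 in.
a = 5.636 > h_f = 3.8 in: the block extends into the web. Split into flange-overhang and web parts.
C_f = 0.85 f'_c (b_f − b_w) h_f = 0.85 × 5 × (25 − 13.5) × 3.8 = 185.7 kips.
Remaining web compression depth: a_w = (T − C_f)/(0.85 f'_c b_w) = (598.8 − 185.7)/(0.85 × 5 × 13.5) = 7.200 in.
M_n = C_f(d − h_f/2) + (T − C_f)(d − a_w/2) = 185.7 × (27.6 − 1.9) + 413.1 × (27.6 − 3.6) = 4772.5 + 9914.4 = 14686.9 kip·in.
M_n = 14686.9/12 = 1223.91 kip·ft.

M_n ≈ 1220 kip·ft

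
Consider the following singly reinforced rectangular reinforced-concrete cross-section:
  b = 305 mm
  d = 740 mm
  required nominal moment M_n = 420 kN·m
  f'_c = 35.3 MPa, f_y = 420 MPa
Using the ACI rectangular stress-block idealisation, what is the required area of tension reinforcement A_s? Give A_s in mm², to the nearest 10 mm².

With M_n = 0.85 f'_c a b (d − a/2), solve the quadratic for a:
a = d − √(d² − 2M_n/(0.85 f'_c b)) = 740 − √(740² − 2 × 420×10⁶/(0.85 × 35.3 × 305)) = 64.86 mm.
A_s = 0.85 f'_c a b / f_y = 0.85 × 35.3 × 64.86 × 305 / 420 = 1413.3 mm².

A_s ≈ 1410 mm²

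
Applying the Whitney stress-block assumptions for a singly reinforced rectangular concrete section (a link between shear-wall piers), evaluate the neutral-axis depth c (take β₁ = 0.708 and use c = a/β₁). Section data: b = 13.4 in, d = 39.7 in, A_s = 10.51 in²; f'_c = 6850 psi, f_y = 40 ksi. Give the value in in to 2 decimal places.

T = A_s f_y = 10.51 × 40 = 420.4 kips.
a = T/(0.85 f'_c b) = 420.4/(0.85 × 6.85 × 13.4) = 5.3883 in.
With β₁ = 0.708, c = a/β₁ = 5.3883/0.708 = 7.61 in.

c ≈ 7.61 in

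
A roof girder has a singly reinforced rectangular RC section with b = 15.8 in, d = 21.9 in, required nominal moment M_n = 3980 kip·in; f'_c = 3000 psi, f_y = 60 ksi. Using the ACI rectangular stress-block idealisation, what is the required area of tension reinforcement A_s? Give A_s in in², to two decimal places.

A_s ≈ 3.43 in²

From M_n = 0.85 f'_c a b (d − a/2):
a = d − √(d² − 2M_n/(0.85 f'_c b)) = 21.9 − √(21.9² − 2 × 3980/(0.85 × 3 × 15.8)) = 5.106 in.
A_s = 0.85 f'_c a b / f_y = 0.85 × 3 × 5.106 × 15.8 / 60 = 3.429 in².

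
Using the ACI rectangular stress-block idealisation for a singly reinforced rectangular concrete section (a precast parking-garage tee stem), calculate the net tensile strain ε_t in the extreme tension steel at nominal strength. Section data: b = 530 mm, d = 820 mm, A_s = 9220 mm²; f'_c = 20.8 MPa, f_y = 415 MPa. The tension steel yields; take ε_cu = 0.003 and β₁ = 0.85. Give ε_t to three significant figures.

ε_t ≈ 0.00212

a = A_s f_y/(0.85 f'_c b) = 408.34 mm.
β₁ = 0.85, so c = a/β₁ = 408.34/0.85 = 480.40 mm.
From the linear strain diagram with ε_cu = 0.003: ε_t = 0.003 (d − c)/c = 0.003 × (820 − 480.40)/480.40 = 0.00212.
ε_t < 0.004 — the section is over-reinforced for flexure under ACI limits.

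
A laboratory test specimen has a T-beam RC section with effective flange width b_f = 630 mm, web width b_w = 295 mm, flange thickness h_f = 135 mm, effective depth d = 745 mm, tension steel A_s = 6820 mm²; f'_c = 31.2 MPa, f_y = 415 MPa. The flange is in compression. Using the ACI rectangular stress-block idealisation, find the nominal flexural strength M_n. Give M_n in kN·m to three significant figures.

Tension: T = A_s f_y = 6820 × 415 = 2830300 N.
Try a within the flange: a = T/(0.85 f'_c b_f) = 2830300/(0.85 × 31.2 × 630) = 169.40 mm.
a = 169.40 > h_f = 135 mm: the block extends into the web. Split into flange-overhang and web parts.
C_f = 0.85 f'_c (b_f − b_w) h_f = 0.85 × 31.2 × (630 − 295) × 135 = 1199367 N.
Remaining web compression depth: a_w = (T − C_f)/(0.85 f'_c b_w) = (2830300 − 1199367)/(0.85 × 31.2 × 295) = 208.47 mm.
M_n = C_f(d − h_f/2) + (T − C_f)(d − a_w/2) = 1199367 × (745 − 67.5) + 1630933 × (745 − 104.235) = 812.57 + 1045.04 = 1857.61 × 10⁶ N·mm.
M_n = 1857.61 kN·m.

M_n ≈ 1860 kN·m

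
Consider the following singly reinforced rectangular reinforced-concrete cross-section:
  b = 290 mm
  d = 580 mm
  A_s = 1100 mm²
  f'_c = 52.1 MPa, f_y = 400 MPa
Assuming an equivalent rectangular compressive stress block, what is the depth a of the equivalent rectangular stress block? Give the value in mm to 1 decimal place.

T = A_s f_y = 1100 × 400 = 440000 N = 440 kN.
Setting C = 0.85 f'_c a b equal to T: a = 440000/(0.85 × 52.1 × 290) = 34.3 mm.

a ≈ 34.3 mm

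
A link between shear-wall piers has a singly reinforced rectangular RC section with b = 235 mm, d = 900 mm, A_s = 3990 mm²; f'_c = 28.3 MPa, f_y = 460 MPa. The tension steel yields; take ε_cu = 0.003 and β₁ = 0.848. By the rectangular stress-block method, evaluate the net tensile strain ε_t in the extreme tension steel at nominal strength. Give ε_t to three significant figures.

ε_t ≈ 0.00405

a = A_s f_y/(0.85 f'_c b) = 324.68 mm.
β₁ = 0.848, so c = a/β₁ = 324.68/0.848 = 382.88 mm.
From the linear strain diagram with ε_cu = 0.003: ε_t = 0.003 (d − c)/c = 0.003 × (900 − 382.88)/382.88 = 0.00405.
ε_t is between 0.004 and 0.005 — transition zone.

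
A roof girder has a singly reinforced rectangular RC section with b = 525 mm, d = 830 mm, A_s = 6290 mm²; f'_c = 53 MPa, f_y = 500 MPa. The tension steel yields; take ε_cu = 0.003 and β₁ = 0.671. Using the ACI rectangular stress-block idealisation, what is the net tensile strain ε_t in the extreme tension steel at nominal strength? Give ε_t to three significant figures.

ε_t ≈ 0.00956

a = A_s f_y/(0.85 f'_c b) = 132.97 mm.
β₁ = 0.671, so c = a/β₁ = 132.97/0.671 = 198.17 mm.
From the linear strain diagram with ε_cu = 0.003: ε_t = 0.003 (d − c)/c = 0.003 × (830 − 198.17)/198.17 = 0.00956.
Since ε_t ≥ 0.005, the section is tension-controlled.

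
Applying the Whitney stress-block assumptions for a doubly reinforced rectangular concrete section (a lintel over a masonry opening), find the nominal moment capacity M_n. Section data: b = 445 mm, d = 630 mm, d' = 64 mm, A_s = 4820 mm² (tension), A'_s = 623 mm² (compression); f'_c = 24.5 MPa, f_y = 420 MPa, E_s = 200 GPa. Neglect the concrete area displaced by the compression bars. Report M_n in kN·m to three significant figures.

M_n ≈ 1090 kN·m

Assume both tension and compression steel yield.
Net tension couple steel: A_s − A'_s = 4197 mm².
a = (A_s − A'_s) f_y / (0.85 f'_c b) = 1762740/(0.85 × 24.5 × 445) = 190.21 mm.
c = a/β₁ = 190.21/0.85 = 223.78 mm; ε'_s = 0.003(c − d')/c = 0.0021 ≥ f_y/E_s = 0.0021, so compression steel does yield.
M_n = (A_s − A'_s) f_y (d − a/2) + A'_s f_y (d − d') = [1762740 × (630 − 95.105) + 261660 × (630 − 64)] × 10⁻⁶ = 942.88 + 148.10 = 1090.98 kN·m.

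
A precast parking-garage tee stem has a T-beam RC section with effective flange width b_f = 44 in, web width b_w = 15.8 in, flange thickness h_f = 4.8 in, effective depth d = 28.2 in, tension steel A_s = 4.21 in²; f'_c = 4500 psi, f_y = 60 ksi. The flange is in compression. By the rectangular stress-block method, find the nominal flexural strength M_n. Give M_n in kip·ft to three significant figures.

M_n ≈ 578 kip·ft

Tension: T = A_s f_y = 4.21 × 60 = 252.6 kips.
Try a within the flange: a = T/(0.85 f'_c b_f) = 252.6/(0.85 × 4.5 × 44) = 1.501 in.
Since a = 1.501 ≤ h_f = 4.8 in, the stress block lies entirely in the flange; analyse as a rectangular beam of width b_f.
M_n = T(d − a/2) = 252.6 × (28.2 − 0.7505) = 6933.7 kip·in.
M_n = 6933.7/12 = 577.81 kip·ft.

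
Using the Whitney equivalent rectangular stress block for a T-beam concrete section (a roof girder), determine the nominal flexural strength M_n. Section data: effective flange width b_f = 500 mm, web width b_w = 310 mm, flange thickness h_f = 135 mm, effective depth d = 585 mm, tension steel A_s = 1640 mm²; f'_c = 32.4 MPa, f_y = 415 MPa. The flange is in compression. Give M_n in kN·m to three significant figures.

Tension: T = A_s f_y = 1640 × 415 = 680600 N.
Try a within the flange: a = T/(0.85 f'_c b_f) = 680600/(0.85 × 32.4 × 500) = 49.43 mm.
Since a = 49.43 ≤ h_f = 135 mm, the stress block lies entirely in the flange; analyse as a rectangular beam of width b_f.
M_n = T(d − a/2) = 680600 × (585 − 24.715) = 381.33 × 10⁶ N·mm.
M_n = 381.33 kN·m.

M_n ≈ 381 kN·m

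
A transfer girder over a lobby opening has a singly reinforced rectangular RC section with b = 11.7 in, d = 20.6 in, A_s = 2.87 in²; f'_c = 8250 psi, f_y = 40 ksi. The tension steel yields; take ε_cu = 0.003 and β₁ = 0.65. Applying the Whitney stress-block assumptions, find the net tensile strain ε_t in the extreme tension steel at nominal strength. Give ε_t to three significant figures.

a = A_s f_y/(0.85 f'_c b) = 1.399 in.
β₁ = 0.65, so c = a/β₁ = 1.399/0.65 = 2.152 in.
From the linear strain diagram with ε_cu = 0.003: ε_t = 0.003 (d − c)/c = 0.003 × (20.6 − 2.152)/2.152 = 0.0257.
Since ε_t ≥ 0.005, the section is tension-controlled.

ε_t ≈ 0.0257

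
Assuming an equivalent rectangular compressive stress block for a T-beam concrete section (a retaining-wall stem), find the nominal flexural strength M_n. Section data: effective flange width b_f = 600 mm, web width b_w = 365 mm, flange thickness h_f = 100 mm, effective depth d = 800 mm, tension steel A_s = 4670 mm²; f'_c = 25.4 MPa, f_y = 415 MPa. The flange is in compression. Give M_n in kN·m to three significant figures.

Tension: T = A_s f_y = 4670 × 415 = 1938050 N.
Try a within the flange: a = T/(0.85 f'_c b_f) = 1938050/(0.85 × 25.4 × 600) = 149.61 mm.
a = 149.61 > h_f = 100 mm: the block extends into the web. Split into flange-overhang and web parts.
C_f = 0.85 f'_c (b_f − b_w) h_f = 0.85 × 25.4 × (600 − 365) × 100 = 507365 N.
Remaining web compression depth: a_w = (T − C_f)/(0.85 f'_c b_w) = (1938050 − 507365)/(0.85 × 25.4 × 365) = 181.55 mm.
M_n = C_f(d − h_f/2) + (T − C_f)(d − a_w/2) = 507365 × (800 − 50) + 1430685 × (800 − 90.775) = 380.52 + 1014.68 = 1395.20 × 10⁶ N·mm.
M_n = 1395.20 kN·m.

M_n ≈ 1400 kN·m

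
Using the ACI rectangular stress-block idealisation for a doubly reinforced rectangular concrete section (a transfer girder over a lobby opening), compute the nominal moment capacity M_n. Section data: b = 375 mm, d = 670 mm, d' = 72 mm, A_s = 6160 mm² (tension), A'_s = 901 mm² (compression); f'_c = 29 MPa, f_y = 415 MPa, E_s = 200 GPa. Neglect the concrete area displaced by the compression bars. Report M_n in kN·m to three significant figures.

M_n ≈ 1430 kN·m

Assume both tension and compression steel yield.
Net tension couple steel: A_s − A'_s = 5259 mm².
a = (A_s − A'_s) f_y / (0.85 f'_c b) = 2182485/(0.85 × 29 × 375) = 236.10 mm.
c = a/β₁ = 236.10/0.843 = 280.07 mm; ε'_s = 0.003(c − d')/c = 0.0022 ≥ f_y/E_s = 0.0021, so compression steel does yield.
M_n = (A_s − A'_s) f_y (d − a/2) + A'_s f_y (d − d') = [2182485 × (670 − 118.05) + 373915 × (670 − 72)] × 10⁻⁶ = 1204.62 + 223.60 = 1428.22 kN·m.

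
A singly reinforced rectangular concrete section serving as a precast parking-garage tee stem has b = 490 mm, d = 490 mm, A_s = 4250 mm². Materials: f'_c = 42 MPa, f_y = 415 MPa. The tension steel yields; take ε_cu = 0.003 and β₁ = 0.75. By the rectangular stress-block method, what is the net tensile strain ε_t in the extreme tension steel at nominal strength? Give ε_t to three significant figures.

ε_t ≈ 0.00793

a = A_s f_y/(0.85 f'_c b) = 100.83 mm.
β₁ = 0.75, so c = a/β₁ = 100.83/0.75 = 134.44 mm.
From the linear strain diagram with ε_cu = 0.003: ε_t = 0.003 (d − c)/c = 0.003 × (490 − 134.44)/134.44 = 0.00793.
Since ε_t ≥ 0.005, the section is tension-controlled.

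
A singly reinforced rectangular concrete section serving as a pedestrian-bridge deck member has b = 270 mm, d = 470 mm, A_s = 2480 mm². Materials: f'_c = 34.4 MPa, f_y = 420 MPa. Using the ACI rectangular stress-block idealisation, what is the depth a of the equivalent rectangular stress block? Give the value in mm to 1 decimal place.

T = A_s f_y = 2480 × 420 = 1041600 N = 1041.6 kN.
Setting C = 0.85 f'_c a b equal to T: a = 1041600/(0.85 × 34.4 × 270) = 131.9 mm.

a ≈ 131.9 mm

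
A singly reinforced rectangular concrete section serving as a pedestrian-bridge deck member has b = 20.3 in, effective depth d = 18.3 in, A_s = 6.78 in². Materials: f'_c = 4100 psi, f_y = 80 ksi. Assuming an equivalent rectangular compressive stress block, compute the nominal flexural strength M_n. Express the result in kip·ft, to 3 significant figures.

T = A_s f_y = 6.78 × 80 = 542.4 kips.
a = T/(0.85 f'_c b) = 542.4/(0.85 × 4.1 × 20.3) = 7.667 in.
M_n = T(d − a/2) = 542.4 × (18.3 − 3.8335) = 7846.6 kip·in = 7846.6/12 = 653.88 kip·ft.

M_n ≈ 654 kip·ft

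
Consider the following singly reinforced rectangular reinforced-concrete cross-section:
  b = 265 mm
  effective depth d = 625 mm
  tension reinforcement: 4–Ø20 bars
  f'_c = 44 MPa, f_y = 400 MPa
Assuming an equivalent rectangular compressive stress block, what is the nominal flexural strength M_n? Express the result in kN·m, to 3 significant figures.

M_n ≈ 301 kN·m

A_s = 4 × 314 = 1256 mm².
T = A_s f_y = 1256 × 400 = 502400 N = 502.4 kN.
From C = T: a = T/(0.85 f'_c b) = 502400/(0.85 × 44 × 265) = 50.69 mm.
M_n = T(d − a/2) = 502.4 kN × (625 − 25.345) mm = 301.27 kN·m.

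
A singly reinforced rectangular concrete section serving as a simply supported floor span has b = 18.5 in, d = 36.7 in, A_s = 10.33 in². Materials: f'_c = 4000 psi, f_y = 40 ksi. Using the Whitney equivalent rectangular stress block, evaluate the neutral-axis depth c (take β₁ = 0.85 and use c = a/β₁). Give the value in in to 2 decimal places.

c ≈ 7.73 in

T = A_s f_y = 10.33 × 40 = 413.2 kips.
a = T/(0.85 f'_c b) = 413.2/(0.85 × 4 × 18.5) = 6.5692 in.
With β₁ = 0.85, c = a/β₁ = 6.5692/0.85 = 7.73 in.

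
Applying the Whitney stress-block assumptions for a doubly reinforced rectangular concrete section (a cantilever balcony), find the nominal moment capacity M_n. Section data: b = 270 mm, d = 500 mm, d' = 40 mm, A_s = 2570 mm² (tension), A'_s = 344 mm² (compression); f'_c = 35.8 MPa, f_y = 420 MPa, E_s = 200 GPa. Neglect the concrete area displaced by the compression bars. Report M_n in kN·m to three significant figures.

Assume both tension and compression steel yield.
Net tension couple steel: A_s − A'_s = 2226 mm².
a = (A_s − A'_s) f_y / (0.85 f'_c b) = 934920/(0.85 × 35.8 × 270) = 113.79 mm.
c = a/β₁ = 113.79/0.794 = 143.31 mm; ε'_s = 0.003(c − d')/c = 0.0022 ≥ f_y/E_s = 0.0021, so compression steel does yield.
M_n = (A_s − A'_s) f_y (d − a/2) + A'_s f_y (d − d') = [934920 × (500 − 56.895) + 144480 × (500 − 40)] × 10⁻⁶ = 414.27 + 66.46 = 480.73 kN·m.

M_n ≈ 481 kN·m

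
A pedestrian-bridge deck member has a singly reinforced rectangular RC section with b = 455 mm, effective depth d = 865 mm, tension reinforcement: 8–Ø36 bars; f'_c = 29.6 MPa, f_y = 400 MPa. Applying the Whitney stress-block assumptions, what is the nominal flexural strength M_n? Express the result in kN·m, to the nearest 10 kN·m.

M_n ≈ 2350 kN·m

A_s = 8 × 1018 = 8144 mm².
T = A_s f_y = 8144 × 400 = 3257600 N = 3257.6 kN.
From C = T: a = T/(0.85 f'_c b) = 3257600/(0.85 × 29.6 × 455) = 284.56 mm.
M_n = T(d − a/2) = 3257.6 kN × (865 − 142.28) mm = 2354.33 kN·m.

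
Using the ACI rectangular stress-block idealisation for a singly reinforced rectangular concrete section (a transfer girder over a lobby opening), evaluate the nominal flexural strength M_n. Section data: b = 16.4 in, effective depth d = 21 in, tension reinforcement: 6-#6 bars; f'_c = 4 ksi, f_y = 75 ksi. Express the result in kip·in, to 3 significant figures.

M_n ≈ 3810 kip·in

A_s = 6 × 0.44 = 2.64 in².
T = A_s f_y = 2.64 × 75 = 198 kips.
a = T/(0.85 f'_c b) = 198/(0.85 × 4 × 16.4) = 3.551 in.
M_n = T(d − a/2) = 198 × (21 − 1.7755) = 3806.5 kip·in.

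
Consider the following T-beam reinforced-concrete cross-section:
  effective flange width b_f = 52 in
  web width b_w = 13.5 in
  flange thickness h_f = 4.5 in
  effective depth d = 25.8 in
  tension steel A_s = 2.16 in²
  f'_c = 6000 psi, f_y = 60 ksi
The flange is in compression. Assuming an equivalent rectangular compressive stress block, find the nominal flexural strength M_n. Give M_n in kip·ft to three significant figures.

Tension: T = A_s f_y = 2.16 × 60 = 129.6 kips.
Try a within the flange: a = T/(0.85 f'_c b_f) = 129.6/(0.85 × 6 × 52) = 0.489 in.
Since a = 0.489 ≤ h_f = 4.5 in, the stress block lies entirely in the flange; analyse as a rectangular beam of width b_f.
M_n = T(d − a/2) = 129.6 × (25.8 − 0.2445) = 3312.0 kip·in.
M_n = 3312.0/12 = 276.00 kip·ft.

M_n ≈ 276 kip·ft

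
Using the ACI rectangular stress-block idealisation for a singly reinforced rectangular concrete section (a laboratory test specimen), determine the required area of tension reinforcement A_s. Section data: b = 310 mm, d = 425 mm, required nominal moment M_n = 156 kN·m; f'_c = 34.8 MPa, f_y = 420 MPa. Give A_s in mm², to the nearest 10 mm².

With M_n = 0.85 f'_c a b (d − a/2), solve the quadratic for a:
a = d − √(d² − 2M_n/(0.85 f'_c b)) = 425 − √(425² − 2 × 156×10⁶/(0.85 × 34.8 × 310)) = 42.12 mm.
A_s = 0.85 f'_c a b / f_y = 0.85 × 34.8 × 42.12 × 310 / 420 = 919.6 mm².

A_s ≈ 920 mm²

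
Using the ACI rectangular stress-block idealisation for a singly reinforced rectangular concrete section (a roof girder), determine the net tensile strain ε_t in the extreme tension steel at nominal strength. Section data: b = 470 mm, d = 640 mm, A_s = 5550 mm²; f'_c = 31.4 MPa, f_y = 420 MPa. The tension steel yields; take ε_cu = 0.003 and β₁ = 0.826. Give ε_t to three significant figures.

ε_t ≈ 0.00553

a = A_s f_y/(0.85 f'_c b) = 185.82 mm.
β₁ = 0.826, so c = a/β₁ = 185.82/0.826 = 224.96 mm.
From the linear strain diagram with ε_cu = 0.003: ε_t = 0.003 (d − c)/c = 0.003 × (640 − 224.96)/224.96 = 0.00553.
Since ε_t ≥ 0.005, the section is tension-controlled.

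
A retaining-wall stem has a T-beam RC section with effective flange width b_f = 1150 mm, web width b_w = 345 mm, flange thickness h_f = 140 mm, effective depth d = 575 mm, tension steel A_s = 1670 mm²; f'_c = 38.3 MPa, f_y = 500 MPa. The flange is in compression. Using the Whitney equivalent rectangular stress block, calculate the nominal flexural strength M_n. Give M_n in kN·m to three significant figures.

M_n ≈ 471 kN·m

Tension: T = A_s f_y = 1670 × 500 = 835000 N.
Try a within the flange: a = T/(0.85 f'_c b_f) = 835000/(0.85 × 38.3 × 1150) = 22.30 mm.
Since a = 22.30 ≤ h_f = 140 mm, the stress block lies entirely in the flange; analyse as a rectangular beam of width b_f.
M_n = T(d − a/2) = 835000 × (575 − 11.15) = 470.81 × 10⁶ N·mm.
M_n = 470.81 kN·m.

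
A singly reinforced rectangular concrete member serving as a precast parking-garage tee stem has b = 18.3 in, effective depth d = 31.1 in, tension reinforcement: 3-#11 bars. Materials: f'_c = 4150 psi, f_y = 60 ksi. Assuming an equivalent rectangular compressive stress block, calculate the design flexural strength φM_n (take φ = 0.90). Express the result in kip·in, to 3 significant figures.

φM_n ≈ 7310 kip·in

A_s = 3 × 1.56 = 4.68 in².
T = A_s f_y = 4.68 × 60 = 280.8 kips.
a = T/(0.85 f'_c b) = 280.8/(0.85 × 4.15 × 18.3) = 4.350 in.
M_n = T(d − a/2) = 280.8 × (31.1 − 2.175) = 8122.1 kip·in.
φM_n = 0.90 × 8122.1 = 7309.9 kip·in.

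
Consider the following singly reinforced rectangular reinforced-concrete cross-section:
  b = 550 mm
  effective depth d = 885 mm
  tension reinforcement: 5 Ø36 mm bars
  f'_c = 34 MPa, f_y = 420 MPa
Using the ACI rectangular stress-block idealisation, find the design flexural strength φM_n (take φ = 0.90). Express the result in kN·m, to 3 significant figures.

φM_n ≈ 1570 kN·m

A_s = 5 × 1018 = 5090 mm².
T = A_s f_y = 5090 × 420 = 2137800 N = 2137.8 kN.
From C = T: a = T/(0.85 f'_c b) = 2137800/(0.85 × 34 × 550) = 134.50 mm.
M_n = T(d − a/2) = 2137.8 kN × (885 − 67.25) mm = 1748.19 kN·m.
φM_n = 0.90 × 1748.19 = 1573.37 kN·m.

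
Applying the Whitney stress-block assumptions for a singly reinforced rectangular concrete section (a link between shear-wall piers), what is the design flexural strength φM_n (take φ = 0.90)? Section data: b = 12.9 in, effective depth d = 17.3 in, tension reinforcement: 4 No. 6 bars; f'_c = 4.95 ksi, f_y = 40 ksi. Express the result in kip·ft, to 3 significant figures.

φM_n ≈ 87.9 kip·ft

A_s = 4 × 0.44 = 1.76 in².
T = A_s f_y = 1.76 × 40 = 70.4 kips.
a = T/(0.85 f'_c b) = 70.4/(0.85 × 4.95 × 12.9) = 1.297 in.
M_n = T(d − a/2) = 70.4 × (17.3 − 0.6485) = 1172.3 kip·in = 1172.3/12 = 97.69 kip·ft.
φM_n = 0.90 × 97.69 = 87.92 kip·ft.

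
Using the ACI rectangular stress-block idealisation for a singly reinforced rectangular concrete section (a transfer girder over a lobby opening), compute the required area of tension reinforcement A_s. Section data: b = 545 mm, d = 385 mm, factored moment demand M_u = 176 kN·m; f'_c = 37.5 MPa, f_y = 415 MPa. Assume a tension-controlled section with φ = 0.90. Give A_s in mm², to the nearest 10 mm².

M_n = M_u/φ = 176/0.90 = 195.556 kN·m.
With M_n = 0.85 f'_c a b (d − a/2), solve the quadratic for a:
a = d − √(d² − 2M_n/(0.85 f'_c b)) = 385 − √(385² − 2 × 195.556×10⁶/(0.85 × 37.5 × 545)) = 30.44 mm.
A_s = 0.85 f'_c a b / f_y = 0.85 × 37.5 × 30.44 × 545 / 415 = 1274.2 mm².

A_s ≈ 1270 mm²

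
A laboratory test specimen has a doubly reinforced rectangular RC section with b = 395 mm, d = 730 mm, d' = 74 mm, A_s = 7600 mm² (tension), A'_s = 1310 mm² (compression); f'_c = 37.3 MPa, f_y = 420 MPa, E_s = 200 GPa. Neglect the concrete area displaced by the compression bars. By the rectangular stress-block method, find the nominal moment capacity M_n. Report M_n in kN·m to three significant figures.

Assume both tension and compression steel yield.
Net tension couple steel: A_s − A'_s = 6290 mm².
a = (A_s − A'_s) f_y / (0.85 f'_c b) = 2641800/(0.85 × 37.3 × 395) = 210.95 mm.
c = a/β₁ = 210.95/0.784 = 269.07 mm; ε'_s = 0.003(c − d')/c = 0.0022 ≥ f_y/E_s = 0.0021, so compression steel does yield.
M_n = (A_s − A'_s) f_y (d − a/2) + A'_s f_y (d − d') = [2641800 × (730 − 105.475) + 550200 × (730 − 74)] × 10⁻⁶ = 1649.87 + 360.93 = 2010.80 kN·m.

M_n ≈ 2010 kN·m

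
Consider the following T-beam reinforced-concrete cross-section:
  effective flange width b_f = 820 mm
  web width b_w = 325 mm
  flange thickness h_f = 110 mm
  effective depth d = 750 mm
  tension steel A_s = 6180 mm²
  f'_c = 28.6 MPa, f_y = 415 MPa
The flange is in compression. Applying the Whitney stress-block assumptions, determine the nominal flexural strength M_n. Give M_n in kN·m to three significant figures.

Tension: T = A_s f_y = 6180 × 415 = 2564700 N.
Try a within the flange: a = T/(0.85 f'_c b_f) = 2564700/(0.85 × 28.6 × 820) = 128.66 mm.
a = 128.66 > h_f = 110 mm: the block extends into the web. Split into flange-overhang and web parts.
C_f = 0.85 f'_c (b_f − b_w) h_f = 0.85 × 28.6 × (820 − 325) × 110 = 1323680 N.
Remaining web compression depth: a_w = (T − C_f)/(0.85 f'_c b_w) = (2564700 − 1323680)/(0.85 × 28.6 × 325) = 157.08 mm.
M_n = C_f(d − h_f/2) + (T − C_f)(d − a_w/2) = 1323680 × (750 − 55) + 1241020 × (750 − 78.54) = 919.96 + 833.30 = 1753.26 × 10⁶ N·mm.
M_n = 1753.26 kN·m.

M_n ≈ 1750 kN·m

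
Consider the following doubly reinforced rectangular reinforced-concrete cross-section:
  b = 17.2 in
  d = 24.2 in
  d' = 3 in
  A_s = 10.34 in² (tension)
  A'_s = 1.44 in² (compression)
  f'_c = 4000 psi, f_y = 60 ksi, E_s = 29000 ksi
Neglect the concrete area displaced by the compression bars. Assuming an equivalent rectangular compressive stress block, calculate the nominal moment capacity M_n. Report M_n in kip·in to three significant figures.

M_n ≈ 12300 kip·in

Assume both steels yield.
a = (A_s − A'_s) f_y/(0.85 f'_c b) = (10.34 − 1.44) × 60/(0.85 × 4 × 17.2) = 9.131 in.
c = a/β₁ = 9.131/0.85 = 10.742 in; ε'_s = 0.003(c − d')/c = 0.0022 ≥ ε_y = 0.0021, so the compression steel yields.
M_n = (A_s − A'_s) f_y (d − a/2) + A'_s f_y (d − d') = 534 × (24.2 − 4.5655) + 86.4 × (24.2 − 3) = 10484.8 + 1831.7 = 12316.5 kip·in.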